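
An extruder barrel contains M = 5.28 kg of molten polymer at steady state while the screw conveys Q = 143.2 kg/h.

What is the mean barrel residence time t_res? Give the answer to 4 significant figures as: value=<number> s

Convert throughput: Q = 143.2 kg/h = 143.2/3600 = 0.0397778 kg/s
t_res = M / Q_s = 5.28 / 0.0397778 = 132.737 s

value=132.7 s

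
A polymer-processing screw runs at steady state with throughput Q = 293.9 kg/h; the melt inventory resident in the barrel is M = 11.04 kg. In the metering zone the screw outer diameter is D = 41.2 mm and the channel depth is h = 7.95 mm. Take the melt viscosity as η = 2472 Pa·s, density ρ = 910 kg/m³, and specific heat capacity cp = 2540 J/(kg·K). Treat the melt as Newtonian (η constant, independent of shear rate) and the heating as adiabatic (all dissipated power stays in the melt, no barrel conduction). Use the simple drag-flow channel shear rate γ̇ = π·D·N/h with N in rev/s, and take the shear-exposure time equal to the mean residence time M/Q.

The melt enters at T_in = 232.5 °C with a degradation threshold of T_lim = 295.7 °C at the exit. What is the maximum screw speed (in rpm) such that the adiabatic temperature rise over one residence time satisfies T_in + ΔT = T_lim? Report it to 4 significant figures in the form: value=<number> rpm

Q_s = Q / 3600 = 293.9 / 3600 = 0.0816389 kg/s
t_res = M / Q_s = 11.04 / 0.0816389 = 135.23 s
D = 41.2 mm = 0.0412 m;  h = 7.95 mm = 0.00795 m
Allowable rise: ΔT_a = T_lim − T_in = 295.7 − 232.5 = 63.2 K
γ̇_max² = ΔT_a·ρ·cp/(η·t_res) = 63.2·910·2540/(2472·135.23) = 436.99 s⁻²
γ̇_max = sqrt(436.99) = 20.9043 s⁻¹
N_max = γ̇_max·h / (π·D) = 20.9043 · 0.00795 / (π · 0.0412) = 1.28397 rev/s = 77.0384 rpm

value=77.04 rpm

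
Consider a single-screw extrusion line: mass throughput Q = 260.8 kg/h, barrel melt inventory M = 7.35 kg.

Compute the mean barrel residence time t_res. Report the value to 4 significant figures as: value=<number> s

Q_s = Q / 3600 = 260.8 / 3600 = 0.0724444 kg/s
t_res = M / Q_s = 7.35 ÷ 0.0724444 = 101.457 s

value=101.5 s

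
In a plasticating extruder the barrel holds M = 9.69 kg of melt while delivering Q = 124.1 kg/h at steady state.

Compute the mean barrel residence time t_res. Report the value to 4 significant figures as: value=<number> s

Q_s = Q / 3600 = 124.1 / 3600 = 0.0344722 kg/s
t_res = M / Q_s = 9.69 ÷ 0.0344722 = 281.096 s

value=281.1 s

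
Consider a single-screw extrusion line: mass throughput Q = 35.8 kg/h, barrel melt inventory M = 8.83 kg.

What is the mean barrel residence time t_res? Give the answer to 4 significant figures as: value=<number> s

value=887.9 s

Throughput in SI: Q_s = 35.8 kg/h ÷ 3600 s/h = 0.00994444 kg/s
t_res = M / Q_s = 8.83 / 0.00994444 = 887.933 s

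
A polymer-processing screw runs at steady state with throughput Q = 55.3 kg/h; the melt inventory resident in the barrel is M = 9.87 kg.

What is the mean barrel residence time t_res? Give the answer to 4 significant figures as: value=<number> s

Q_s = Q / 3600 = 55.3 / 3600 = 0.0153611 kg/s
Mean residence time: t_res = M/Q_s = 9.87 kg / 0.0153611 kg/s = 642.532 s

value=642.5 s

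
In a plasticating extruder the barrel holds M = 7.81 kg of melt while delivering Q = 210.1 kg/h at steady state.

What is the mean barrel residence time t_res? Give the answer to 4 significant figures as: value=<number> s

value=133.8 s

Throughput in SI: Q_s = 210.1 kg/h ÷ 3600 s/h = 0.0583611 kg/s
Mean residence time: t_res = M/Q_s = 7.81 kg / 0.0583611 kg/s = 133.822 s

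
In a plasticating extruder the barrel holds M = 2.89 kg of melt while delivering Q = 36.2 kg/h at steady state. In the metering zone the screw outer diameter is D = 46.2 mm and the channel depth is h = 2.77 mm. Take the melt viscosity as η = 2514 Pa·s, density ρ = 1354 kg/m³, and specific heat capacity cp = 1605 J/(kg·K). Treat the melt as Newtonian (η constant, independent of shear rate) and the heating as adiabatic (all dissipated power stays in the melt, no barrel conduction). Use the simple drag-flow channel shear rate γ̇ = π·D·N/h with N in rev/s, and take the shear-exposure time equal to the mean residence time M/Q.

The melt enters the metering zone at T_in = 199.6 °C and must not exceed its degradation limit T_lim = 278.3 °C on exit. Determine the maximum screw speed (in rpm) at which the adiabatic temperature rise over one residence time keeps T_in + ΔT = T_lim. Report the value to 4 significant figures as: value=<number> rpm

Q_s = Q / 3600 = 36.2 / 3600 = 0.0100556 kg/s
t_res = M / Q_s = 2.89 / 0.0100556 = 287.403 s
Convert to metres: D = 0.0462 m, h = 0.00277 m
Allowable rise: ΔT_a = T_lim − T_in = 278.3 − 199.6 = 78.7 K
γ̇_max² = ΔT_a·ρ·cp/(η·t_res) = 78.7·1354·1605/(2514·287.403) = 236.707 s⁻²
Take the square root: γ̇_max = √(236.707) = 15.3853 s⁻¹
N_max = γ̇_max·h / (π·D) = 15.3853 · 0.00277 / (π · 0.0462) = 0.293625 rev/s = 17.6175 rpm

value=17.62 rpm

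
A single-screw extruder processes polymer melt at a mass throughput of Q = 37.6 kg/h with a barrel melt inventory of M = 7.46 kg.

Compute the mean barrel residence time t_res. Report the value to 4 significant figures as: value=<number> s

value=714.3 s

Convert throughput: Q = 37.6 kg/h = 37.6/3600 = 0.0104444 kg/s
t_res = M / Q_s = 7.46 ÷ 0.0104444 = 714.255 s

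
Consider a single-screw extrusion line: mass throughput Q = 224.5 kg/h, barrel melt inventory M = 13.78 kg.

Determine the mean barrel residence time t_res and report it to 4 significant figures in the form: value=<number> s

Convert throughput: Q = 224.5 kg/h = 224.5/3600 = 0.0623611 kg/s
t_res = M / Q_s = 13.78 / 0.0623611 = 220.971 s

value=221.0 s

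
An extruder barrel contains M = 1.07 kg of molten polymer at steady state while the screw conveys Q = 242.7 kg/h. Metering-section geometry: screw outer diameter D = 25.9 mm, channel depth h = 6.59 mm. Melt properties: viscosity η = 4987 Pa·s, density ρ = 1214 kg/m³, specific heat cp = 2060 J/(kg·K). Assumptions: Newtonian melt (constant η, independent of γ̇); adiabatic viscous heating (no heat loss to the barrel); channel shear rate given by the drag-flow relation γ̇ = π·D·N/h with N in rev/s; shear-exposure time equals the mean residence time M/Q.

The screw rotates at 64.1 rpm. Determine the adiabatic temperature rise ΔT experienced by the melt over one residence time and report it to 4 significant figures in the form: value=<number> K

Q_s = Q / 3600 = 242.7 / 3600 = 0.0674167 kg/s
t_res = M / Q_s = 1.07 / 0.0674167 = 15.8714 s
D = 25.9 mm = 0.0259 m;  h = 6.59 mm = 0.00659 m;  N = 64.1 rpm / 60 = 1.06833 rev/s
γ̇ = π D N / h = (π)(0.0259)(1.06833) / 0.00659 = 13.1908 s⁻¹
ΔT = η·γ̇²·t_res / (ρ·cp) = 4987 · (13.1908)² · 15.8714 / (1214 · 2060) = 5.50696 K

value=5.507 K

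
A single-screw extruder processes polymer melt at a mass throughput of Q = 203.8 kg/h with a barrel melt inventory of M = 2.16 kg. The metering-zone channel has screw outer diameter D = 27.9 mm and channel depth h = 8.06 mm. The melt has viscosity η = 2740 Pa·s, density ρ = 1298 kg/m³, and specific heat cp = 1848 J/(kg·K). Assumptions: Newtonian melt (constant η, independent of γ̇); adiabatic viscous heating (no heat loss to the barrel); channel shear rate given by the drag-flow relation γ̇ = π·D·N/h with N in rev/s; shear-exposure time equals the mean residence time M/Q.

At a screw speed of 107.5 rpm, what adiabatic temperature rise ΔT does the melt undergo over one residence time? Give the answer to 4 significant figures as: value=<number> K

Q_s = Q / 3600 = 203.8 / 3600 = 0.0566111 kg/s
Mean residence time: t_res = M/Q_s = 2.16 kg / 0.0566111 kg/s = 38.1551 s
Convert to SI: D = 0.0279 m, h = 0.00806 m, N = 107.5/60 = 1.79167 rev/s
Shear rate: γ̇ = πDN/h = π·0.0279·1.79167/0.00806 = 19.4839 s⁻¹
ΔT = η·γ̇²·t_res/(ρ·cp) = [2740 × 19.4839² × 38.1551] / [1298 × 1848] = 16.5454 K

value=16.55 K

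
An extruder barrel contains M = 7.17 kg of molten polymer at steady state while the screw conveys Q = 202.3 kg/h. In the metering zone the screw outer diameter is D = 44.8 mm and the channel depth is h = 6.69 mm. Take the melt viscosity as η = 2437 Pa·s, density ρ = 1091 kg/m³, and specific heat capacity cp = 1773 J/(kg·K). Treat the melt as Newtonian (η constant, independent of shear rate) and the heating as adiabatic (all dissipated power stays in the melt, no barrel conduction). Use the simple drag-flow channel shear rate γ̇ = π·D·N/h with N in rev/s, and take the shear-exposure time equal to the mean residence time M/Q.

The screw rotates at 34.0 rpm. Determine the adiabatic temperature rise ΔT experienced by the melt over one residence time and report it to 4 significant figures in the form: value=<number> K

value=22.85 K

Throughput in SI: Q_s = 202.3 kg/h ÷ 3600 s/h = 0.0561944 kg/s
t_res = M / Q_s = 7.17 ÷ 0.0561944 = 127.593 s
Geometry in metres: D = 44.8 mm → 0.0448 m, h = 6.69 mm → 0.00669 m; screw speed N = 34.0 rpm = 0.566667 rev/s
Shear rate: γ̇ = πDN/h = π·0.0448·0.566667/0.00669 = 11.9215 s⁻¹
Adiabatic rise: ΔT = η γ̇² t_res / (ρ cp) = 2437·(11.9215)²·127.593 / (1091·1773) = 22.8458 K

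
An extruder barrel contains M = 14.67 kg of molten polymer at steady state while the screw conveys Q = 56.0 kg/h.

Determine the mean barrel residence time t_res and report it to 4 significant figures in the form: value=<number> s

Q_s = Q / 3600 = 56.0 / 3600 = 0.0155556 kg/s
t_res = M / Q_s = 14.67 / 0.0155556 = 943.071 s

value=943.1 s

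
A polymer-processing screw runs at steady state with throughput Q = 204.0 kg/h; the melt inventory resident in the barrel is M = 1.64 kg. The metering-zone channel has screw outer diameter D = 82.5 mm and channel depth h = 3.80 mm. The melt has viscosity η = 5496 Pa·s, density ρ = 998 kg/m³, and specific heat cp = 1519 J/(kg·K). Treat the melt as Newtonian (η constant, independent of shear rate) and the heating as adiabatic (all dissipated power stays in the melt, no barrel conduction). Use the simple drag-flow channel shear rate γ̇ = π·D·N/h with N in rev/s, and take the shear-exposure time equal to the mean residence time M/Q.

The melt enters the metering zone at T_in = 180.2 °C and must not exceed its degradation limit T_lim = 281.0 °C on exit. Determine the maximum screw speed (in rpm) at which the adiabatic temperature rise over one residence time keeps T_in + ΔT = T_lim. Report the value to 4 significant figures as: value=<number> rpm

Convert throughput: Q = 204.0 kg/h = 204.0/3600 = 0.0566667 kg/s
t_res = M / Q_s = 1.64 ÷ 0.0566667 = 28.9412 s
D = 82.5 mm = 0.0825 m;  h = 3.80 mm = 0.0038 m
ΔT_a = T_lim − T_in = 281.0 °C − 180.2 °C = 100.8 K
γ̇_max² = ΔT_a·ρ·cp/(η·t_res) = 100.8·998·1519/(5496·28.9412) = 960.696 s⁻²
γ̇_max = sqrt(960.696) = 30.9951 s⁻¹
N_max = γ̇_max h / (πD) = 30.9951·0.0038/(π·0.0825) = 0.454436 rev/s → ×60 = 27.2662 rpm

value=27.27 rpm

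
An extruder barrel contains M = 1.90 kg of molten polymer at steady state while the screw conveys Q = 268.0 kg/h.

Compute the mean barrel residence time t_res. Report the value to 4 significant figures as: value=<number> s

value=25.52 s

Q_s = Q / 3600 = 268.0 / 3600 = 0.0744444 kg/s
t_res = M / Q_s = 1.90 ÷ 0.0744444 = 25.5224 s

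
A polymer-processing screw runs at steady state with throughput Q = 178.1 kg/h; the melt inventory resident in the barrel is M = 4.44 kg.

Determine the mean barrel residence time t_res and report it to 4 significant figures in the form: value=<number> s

Q_s = Q / 3600 = 178.1 / 3600 = 0.0494722 kg/s
t_res = M / Q_s = 4.44 ÷ 0.0494722 = 89.7473 s

value=89.75 s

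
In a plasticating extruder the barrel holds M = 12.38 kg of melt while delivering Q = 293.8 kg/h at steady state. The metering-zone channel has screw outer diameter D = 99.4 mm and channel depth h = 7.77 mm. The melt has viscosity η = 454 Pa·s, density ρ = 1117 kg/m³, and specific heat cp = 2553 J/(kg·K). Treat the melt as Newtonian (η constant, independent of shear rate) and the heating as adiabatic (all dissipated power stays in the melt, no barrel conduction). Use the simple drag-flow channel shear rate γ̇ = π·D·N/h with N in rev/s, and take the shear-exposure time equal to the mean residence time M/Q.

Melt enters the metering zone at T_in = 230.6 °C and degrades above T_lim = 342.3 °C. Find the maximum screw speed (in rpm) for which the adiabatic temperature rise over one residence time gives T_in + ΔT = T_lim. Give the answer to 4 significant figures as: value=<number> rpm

Q_s = Q / 3600 = 293.8 / 3600 = 0.0816111 kg/s
t_res = M / Q_s = 12.38 ÷ 0.0816111 = 151.695 s
D = 99.4 mm = 0.0994 m;  h = 7.77 mm = 0.00777 m
ΔT_a = T_lim − T_in = 342.3 °C − 230.6 °C = 111.7 K
Invert ΔT = ηγ̇²t_res/(ρcp) for γ̇: γ̇_max² = ΔT_a ρ cp / (η t_res) = 111.7·1117·2553 / (454·151.695) = 4625.19 s⁻²
Take the square root: γ̇_max = √(4625.19) = 68.0088 s⁻¹
N_max = γ̇_max h / (πD) = 68.0088·0.00777/(π·0.0994) = 1.69219 rev/s → ×60 = 101.532 rpm

value=101.5 rpm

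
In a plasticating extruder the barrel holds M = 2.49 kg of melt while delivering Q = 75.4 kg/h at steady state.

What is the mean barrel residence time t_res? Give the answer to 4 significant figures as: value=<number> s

Throughput in SI: Q_s = 75.4 kg/h ÷ 3600 s/h = 0.0209444 kg/s
t_res = M / Q_s = 2.49 / 0.0209444 = 118.886 s

value=118.9 s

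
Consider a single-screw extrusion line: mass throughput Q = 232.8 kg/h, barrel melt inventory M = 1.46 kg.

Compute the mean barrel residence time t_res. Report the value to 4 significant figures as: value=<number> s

Throughput in SI: Q_s = 232.8 kg/h ÷ 3600 s/h = 0.0646667 kg/s
t_res = M / Q_s = 1.46 / 0.0646667 = 22.5773 s

value=22.58 s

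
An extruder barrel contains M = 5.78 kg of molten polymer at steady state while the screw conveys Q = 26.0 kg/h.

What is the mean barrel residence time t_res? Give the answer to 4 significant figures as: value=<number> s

Q_s = Q / 3600 = 26.0 / 3600 = 0.00722222 kg/s
Mean residence time: t_res = M/Q_s = 5.78 kg / 0.00722222 kg/s = 800.308 s

value=800.3 s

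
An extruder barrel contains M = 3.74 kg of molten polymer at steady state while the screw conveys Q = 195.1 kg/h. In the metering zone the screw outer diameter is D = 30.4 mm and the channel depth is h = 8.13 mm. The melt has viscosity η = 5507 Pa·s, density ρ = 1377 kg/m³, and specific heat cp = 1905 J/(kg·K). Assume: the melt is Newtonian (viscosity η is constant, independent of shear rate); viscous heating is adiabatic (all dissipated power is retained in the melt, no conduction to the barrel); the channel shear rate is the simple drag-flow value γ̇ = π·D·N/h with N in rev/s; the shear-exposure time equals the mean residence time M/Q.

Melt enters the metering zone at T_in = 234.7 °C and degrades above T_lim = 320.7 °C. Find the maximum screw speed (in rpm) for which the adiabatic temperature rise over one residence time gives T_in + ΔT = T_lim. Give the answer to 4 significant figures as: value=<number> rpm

Convert throughput: Q = 195.1 kg/h = 195.1/3600 = 0.0541944 kg/s
t_res = M / Q_s = 3.74 / 0.0541944 = 69.0108 s
Convert to metres: D = 0.0304 m, h = 0.00813 m
Allowable rise: ΔT_a = T_lim − T_in = 320.7 − 234.7 = 86 K
γ̇_max² = ΔT_a·ρ·cp/(η·t_res) = 86·1377·1905/(5507·69.0108) = 593.602 s⁻²
γ̇_max = √593.602 = 24.364 s⁻¹
Solve γ̇ = πDN/h for N: N_max = γ̇_max·h/(π·D) = 24.364 × 0.00813 / (π × 0.0304) = 2.07403 rev/s = 124.442 rpm

value=124.4 rpm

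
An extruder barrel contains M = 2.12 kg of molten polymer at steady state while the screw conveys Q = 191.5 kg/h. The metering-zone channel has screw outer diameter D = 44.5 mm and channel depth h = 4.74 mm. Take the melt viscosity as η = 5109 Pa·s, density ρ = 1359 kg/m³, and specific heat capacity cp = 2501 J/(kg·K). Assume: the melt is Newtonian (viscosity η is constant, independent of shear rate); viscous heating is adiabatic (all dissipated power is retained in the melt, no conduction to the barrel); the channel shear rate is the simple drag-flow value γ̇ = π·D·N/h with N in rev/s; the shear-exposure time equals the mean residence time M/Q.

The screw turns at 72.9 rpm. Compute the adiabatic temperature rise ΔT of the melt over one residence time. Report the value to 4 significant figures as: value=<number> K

Throughput in SI: Q_s = 191.5 kg/h ÷ 3600 s/h = 0.0531944 kg/s
t_res = M / Q_s = 2.12 / 0.0531944 = 39.8538 s
D = 44.5 mm = 0.0445 m;  h = 4.74 mm = 0.00474 m;  N = 72.9 rpm / 60 = 1.215 rev/s
Shear rate: γ̇ = πDN/h = π·0.0445·1.215/0.00474 = 35.835 s⁻¹
Adiabatic rise: ΔT = η γ̇² t_res / (ρ cp) = 5109·(35.835)²·39.8538 / (1359·2501) = 76.9286 K

value=76.93 K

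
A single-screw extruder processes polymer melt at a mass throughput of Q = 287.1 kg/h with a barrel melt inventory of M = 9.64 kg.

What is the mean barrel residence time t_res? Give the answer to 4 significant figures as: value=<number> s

value=120.9 s

Convert throughput: Q = 287.1 kg/h = 287.1/3600 = 0.07975 kg/s
Mean residence time: t_res = M/Q_s = 9.64 kg / 0.07975 kg/s = 120.878 s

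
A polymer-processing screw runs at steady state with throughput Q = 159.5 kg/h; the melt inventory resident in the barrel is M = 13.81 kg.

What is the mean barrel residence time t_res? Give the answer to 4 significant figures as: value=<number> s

value=311.7 s

Q_s = Q / 3600 = 159.5 / 3600 = 0.0443056 kg/s
Mean residence time: t_res = M/Q_s = 13.81 kg / 0.0443056 kg/s = 311.699 s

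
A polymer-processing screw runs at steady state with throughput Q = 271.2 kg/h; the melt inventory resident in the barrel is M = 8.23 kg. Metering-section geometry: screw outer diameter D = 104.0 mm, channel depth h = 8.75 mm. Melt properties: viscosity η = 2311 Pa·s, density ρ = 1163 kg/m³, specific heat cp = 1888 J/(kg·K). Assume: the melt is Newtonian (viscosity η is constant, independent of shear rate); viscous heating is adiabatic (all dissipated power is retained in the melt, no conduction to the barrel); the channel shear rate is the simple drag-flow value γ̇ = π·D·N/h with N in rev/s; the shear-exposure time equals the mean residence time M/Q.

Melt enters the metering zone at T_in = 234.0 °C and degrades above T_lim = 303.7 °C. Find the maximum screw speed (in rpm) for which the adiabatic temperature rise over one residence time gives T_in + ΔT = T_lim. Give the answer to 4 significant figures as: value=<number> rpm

Q_s = Q / 3600 = 271.2 / 3600 = 0.0753333 kg/s
Mean residence time: t_res = M/Q_s = 8.23 kg / 0.0753333 kg/s = 109.248 s
Convert to metres: D = 0.104 m, h = 0.00875 m
Allowable rise: ΔT_a = T_lim − T_in = 303.7 − 234.0 = 69.7 K
γ̇_max² = ΔT_a·ρ·cp / (η·t_res) = [69.7 × 1163 × 1888] / [2311 × 109.248] = 606.18 s⁻²
γ̇_max = √606.18 = 24.6207 s⁻¹
N_max = γ̇_max·h / (π·D) = 24.6207 · 0.00875 / (π · 0.104) = 0.659365 rev/s = 39.5619 rpm

value=39.56 rpm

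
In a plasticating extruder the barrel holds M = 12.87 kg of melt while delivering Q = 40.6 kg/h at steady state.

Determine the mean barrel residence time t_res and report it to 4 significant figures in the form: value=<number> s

value=1141. s

Convert throughput: Q = 40.6 kg/h = 40.6/3600 = 0.0112778 kg/s
t_res = M / Q_s = 12.87 ÷ 0.0112778 = 1141.18 s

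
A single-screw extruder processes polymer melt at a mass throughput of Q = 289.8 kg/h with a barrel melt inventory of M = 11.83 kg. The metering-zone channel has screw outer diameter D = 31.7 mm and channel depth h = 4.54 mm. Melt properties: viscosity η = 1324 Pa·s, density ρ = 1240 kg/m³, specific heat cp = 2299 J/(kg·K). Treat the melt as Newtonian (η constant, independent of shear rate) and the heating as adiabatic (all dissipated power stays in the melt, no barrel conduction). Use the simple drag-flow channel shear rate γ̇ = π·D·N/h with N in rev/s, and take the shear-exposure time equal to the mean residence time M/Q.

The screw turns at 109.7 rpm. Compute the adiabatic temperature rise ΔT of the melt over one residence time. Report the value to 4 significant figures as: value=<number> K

value=109.8 K

Throughput in SI: Q_s = 289.8 kg/h ÷ 3600 s/h = 0.0805 kg/s
t_res = M / Q_s = 11.83 / 0.0805 = 146.957 s
Geometry in metres: D = 31.7 mm → 0.0317 m, h = 4.54 mm → 0.00454 m; screw speed N = 109.7 rpm = 1.82833 rev/s
γ̇ = π D N / h = (π)(0.0317)(1.82833) / 0.00454 = 40.1059 s⁻¹
ΔT = η·γ̇²·t_res / (ρ·cp) = 1324 · (40.1059)² · 146.957 / (1240 · 2299) = 109.783 K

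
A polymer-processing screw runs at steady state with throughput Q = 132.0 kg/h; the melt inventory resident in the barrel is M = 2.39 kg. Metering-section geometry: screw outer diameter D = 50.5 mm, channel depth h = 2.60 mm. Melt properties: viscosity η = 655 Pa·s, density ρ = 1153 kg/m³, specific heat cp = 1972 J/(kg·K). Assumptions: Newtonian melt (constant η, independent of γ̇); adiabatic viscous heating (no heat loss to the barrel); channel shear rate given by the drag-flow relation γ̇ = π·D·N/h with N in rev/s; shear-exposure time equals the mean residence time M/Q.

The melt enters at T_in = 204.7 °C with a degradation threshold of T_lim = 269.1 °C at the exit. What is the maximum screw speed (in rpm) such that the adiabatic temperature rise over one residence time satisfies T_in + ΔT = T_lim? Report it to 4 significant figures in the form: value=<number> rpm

Q_s = Q / 3600 = 132.0 / 3600 = 0.0366667 kg/s
Mean residence time: t_res = M/Q_s = 2.39 kg / 0.0366667 kg/s = 65.1818 s
Geometry in SI: D = 50.5 mm → 0.0505 m, h = 2.60 mm → 0.0026 m
ΔT_a = T_lim − T_in = 269.1 − 204.7 = 64.4 K
Invert ΔT = ηγ̇²t_res/(ρcp) for γ̇: γ̇_max² = ΔT_a ρ cp / (η t_res) = 64.4·1153·1972 / (655·65.1818) = 3429.69 s⁻²
γ̇_max = sqrt(3429.69) = 58.5635 s⁻¹
N_max = γ̇_max h / (πD) = 58.5635·0.0026/(π·0.0505) = 0.959753 rev/s → ×60 = 57.5852 rpm

value=57.59 rpm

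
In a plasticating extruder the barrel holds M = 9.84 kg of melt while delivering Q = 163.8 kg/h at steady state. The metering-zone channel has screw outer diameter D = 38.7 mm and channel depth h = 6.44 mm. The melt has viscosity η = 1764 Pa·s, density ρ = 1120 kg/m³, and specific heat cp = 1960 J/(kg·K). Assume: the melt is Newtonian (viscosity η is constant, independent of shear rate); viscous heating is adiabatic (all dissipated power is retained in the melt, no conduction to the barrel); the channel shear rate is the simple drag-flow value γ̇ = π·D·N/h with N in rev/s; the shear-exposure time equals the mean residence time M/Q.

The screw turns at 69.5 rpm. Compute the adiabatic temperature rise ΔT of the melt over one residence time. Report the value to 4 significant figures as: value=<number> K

value=83.10 K

Q_s = Q / 3600 = 163.8 / 3600 = 0.0455 kg/s
t_res = M / Q_s = 9.84 / 0.0455 = 216.264 s
Geometry in metres: D = 38.7 mm → 0.0387 m, h = 6.44 mm → 0.00644 m; screw speed N = 69.5 rpm = 1.15833 rev/s
Shear rate: γ̇ = πDN/h = π·0.0387·1.15833/0.00644 = 21.868 s⁻¹
ΔT = η·γ̇²·t_res/(ρ·cp) = [1764 × 21.868² × 216.264] / [1120 × 1960] = 83.1046 K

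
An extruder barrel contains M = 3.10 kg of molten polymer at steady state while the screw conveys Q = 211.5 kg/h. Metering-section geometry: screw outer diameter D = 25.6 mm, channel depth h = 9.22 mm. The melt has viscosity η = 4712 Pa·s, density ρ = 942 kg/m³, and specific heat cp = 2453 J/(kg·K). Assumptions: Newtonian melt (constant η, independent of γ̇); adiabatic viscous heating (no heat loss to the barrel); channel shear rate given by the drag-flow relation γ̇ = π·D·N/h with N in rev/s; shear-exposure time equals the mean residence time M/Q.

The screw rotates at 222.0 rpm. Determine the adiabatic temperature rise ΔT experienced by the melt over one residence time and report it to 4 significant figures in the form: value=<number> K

value=112.1 K

Throughput in SI: Q_s = 211.5 kg/h ÷ 3600 s/h = 0.05875 kg/s
Mean residence time: t_res = M/Q_s = 3.10 kg / 0.05875 kg/s = 52.766 s
Geometry in metres: D = 25.6 mm → 0.0256 m, h = 9.22 mm → 0.00922 m; screw speed N = 222.0 rpm = 3.7 rev/s
Shear rate: γ̇ = πDN/h = π·0.0256·3.7/0.00922 = 32.2746 s⁻¹
ΔT = η·γ̇²·t_res/(ρ·cp) = [4712 × 32.2746² × 52.766] / [942 × 2453] = 112.081 K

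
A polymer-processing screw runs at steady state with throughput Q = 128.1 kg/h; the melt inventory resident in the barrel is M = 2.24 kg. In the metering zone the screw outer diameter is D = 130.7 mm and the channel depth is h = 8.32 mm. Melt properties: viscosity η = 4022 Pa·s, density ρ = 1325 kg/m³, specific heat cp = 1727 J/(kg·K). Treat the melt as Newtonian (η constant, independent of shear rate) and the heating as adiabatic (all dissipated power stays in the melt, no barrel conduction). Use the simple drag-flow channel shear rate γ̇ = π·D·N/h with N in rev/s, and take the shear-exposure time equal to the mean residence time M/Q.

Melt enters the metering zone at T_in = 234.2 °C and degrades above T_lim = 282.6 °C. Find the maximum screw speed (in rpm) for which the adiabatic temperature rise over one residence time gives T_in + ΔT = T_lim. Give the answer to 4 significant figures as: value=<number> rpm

value=25.43 rpm

Throughput in SI: Q_s = 128.1 kg/h ÷ 3600 s/h = 0.0355833 kg/s
t_res = M / Q_s = 2.24 / 0.0355833 = 62.9508 s
Geometry in SI: D = 130.7 mm → 0.1307 m, h = 8.32 mm → 0.00832 m
ΔT_a = T_lim − T_in = 282.6 °C − 234.2 °C = 48.4 K
γ̇_max² = ΔT_a·ρ·cp/(η·t_res) = 48.4·1325·1727/(4022·62.9508) = 437.432 s⁻²
Take the square root: γ̇_max = √(437.432) = 20.9149 s⁻¹
N_max = γ̇_max·h / (π·D) = 20.9149 · 0.00832 / (π · 0.1307) = 0.423792 rev/s = 25.4275 rpm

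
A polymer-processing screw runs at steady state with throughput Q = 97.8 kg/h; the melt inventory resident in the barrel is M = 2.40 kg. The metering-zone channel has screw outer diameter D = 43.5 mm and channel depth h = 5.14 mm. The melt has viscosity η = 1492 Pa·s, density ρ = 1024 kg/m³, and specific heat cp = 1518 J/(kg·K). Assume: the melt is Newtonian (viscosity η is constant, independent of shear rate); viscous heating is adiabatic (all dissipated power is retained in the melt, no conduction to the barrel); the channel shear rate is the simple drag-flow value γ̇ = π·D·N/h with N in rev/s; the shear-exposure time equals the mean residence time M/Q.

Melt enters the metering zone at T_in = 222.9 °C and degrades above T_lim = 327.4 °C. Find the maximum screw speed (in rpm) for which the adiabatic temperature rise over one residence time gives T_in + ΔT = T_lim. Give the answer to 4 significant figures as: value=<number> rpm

Q_s = Q / 3600 = 97.8 / 3600 = 0.0271667 kg/s
t_res = M / Q_s = 2.40 / 0.0271667 = 88.3436 s
Convert to metres: D = 0.0435 m, h = 0.00514 m
Allowable rise: ΔT_a = T_lim − T_in = 327.4 − 222.9 = 104.5 K
γ̇_max² = ΔT_a·ρ·cp / (η·t_res) = [104.5 × 1024 × 1518] / [1492 × 88.3436] = 1232.38 s⁻²
γ̇_max = √1232.38 = 35.1053 s⁻¹
Solve γ̇ = πDN/h for N: N_max = γ̇_max·h/(π·D) = 35.1053 × 0.00514 / (π × 0.0435) = 1.32037 rev/s = 79.2223 rpm

value=79.22 rpm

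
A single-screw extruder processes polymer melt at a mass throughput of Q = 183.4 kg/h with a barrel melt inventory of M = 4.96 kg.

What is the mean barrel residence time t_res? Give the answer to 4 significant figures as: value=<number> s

Throughput in SI: Q_s = 183.4 kg/h ÷ 3600 s/h = 0.0509444 kg/s
Mean residence time: t_res = M/Q_s = 4.96 kg / 0.0509444 kg/s = 97.361 s

value=97.36 s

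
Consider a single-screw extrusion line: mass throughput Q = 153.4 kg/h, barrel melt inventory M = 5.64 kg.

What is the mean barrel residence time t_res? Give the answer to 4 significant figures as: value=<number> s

value=132.4 s

Convert throughput: Q = 153.4 kg/h = 153.4/3600 = 0.0426111 kg/s
t_res = M / Q_s = 5.64 / 0.0426111 = 132.36 s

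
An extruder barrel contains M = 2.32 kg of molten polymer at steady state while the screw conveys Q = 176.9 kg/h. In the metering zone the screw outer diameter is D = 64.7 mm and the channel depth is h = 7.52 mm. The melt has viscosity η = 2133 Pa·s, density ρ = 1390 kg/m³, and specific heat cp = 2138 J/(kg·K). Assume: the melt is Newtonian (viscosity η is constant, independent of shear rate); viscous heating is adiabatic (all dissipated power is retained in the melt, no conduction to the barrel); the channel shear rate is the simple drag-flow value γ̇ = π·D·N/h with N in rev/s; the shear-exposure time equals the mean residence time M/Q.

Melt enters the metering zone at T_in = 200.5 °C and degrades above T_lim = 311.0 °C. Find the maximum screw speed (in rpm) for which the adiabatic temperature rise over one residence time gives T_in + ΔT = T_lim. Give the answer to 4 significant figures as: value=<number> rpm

Q_s = Q / 3600 = 176.9 / 3600 = 0.0491389 kg/s
t_res = M / Q_s = 2.32 / 0.0491389 = 47.2131 s
Geometry in SI: D = 64.7 mm → 0.0647 m, h = 7.52 mm → 0.00752 m
ΔT_a = T_lim − T_in = 311.0 − 200.5 = 110.5 K
Invert ΔT = ηγ̇²t_res/(ρcp) for γ̇: γ̇_max² = ΔT_a ρ cp / (η t_res) = 110.5·1390·2138 / (2133·47.2131) = 3260.85 s⁻²
γ̇_max = √3260.85 = 57.1039 s⁻¹
N_max = γ̇_max·h / (π·D) = 57.1039 · 0.00752 / (π · 0.0647) = 2.11266 rev/s = 126.76 rpm

value=126.8 rpm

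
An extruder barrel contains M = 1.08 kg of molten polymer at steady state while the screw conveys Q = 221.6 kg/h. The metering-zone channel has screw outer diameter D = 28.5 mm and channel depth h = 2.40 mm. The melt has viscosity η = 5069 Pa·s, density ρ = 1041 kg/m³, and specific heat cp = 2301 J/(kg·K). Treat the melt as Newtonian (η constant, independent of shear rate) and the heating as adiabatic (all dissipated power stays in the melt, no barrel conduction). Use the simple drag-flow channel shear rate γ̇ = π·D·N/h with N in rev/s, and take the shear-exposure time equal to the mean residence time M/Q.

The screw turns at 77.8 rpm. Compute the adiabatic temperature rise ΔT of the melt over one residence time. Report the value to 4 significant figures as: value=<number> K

value=86.88 K

Convert throughput: Q = 221.6 kg/h = 221.6/3600 = 0.0615556 kg/s
Mean residence time: t_res = M/Q_s = 1.08 kg / 0.0615556 kg/s = 17.5451 s
D = 28.5 mm = 0.0285 m;  h = 2.40 mm = 0.0024 m;  N = 77.8 rpm / 60 = 1.29667 rev/s
γ̇ = π D N / h = (π)(0.0285)(1.29667) / 0.0024 = 48.374 s⁻¹
Adiabatic rise: ΔT = η γ̇² t_res / (ρ cp) = 5069·(48.374)²·17.5451 / (1041·2301) = 86.8831 K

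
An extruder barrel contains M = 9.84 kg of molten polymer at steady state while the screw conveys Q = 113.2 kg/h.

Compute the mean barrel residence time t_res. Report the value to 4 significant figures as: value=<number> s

Q_s = Q / 3600 = 113.2 / 3600 = 0.0314444 kg/s
Mean residence time: t_res = M/Q_s = 9.84 kg / 0.0314444 kg/s = 312.933 s

value=312.9 s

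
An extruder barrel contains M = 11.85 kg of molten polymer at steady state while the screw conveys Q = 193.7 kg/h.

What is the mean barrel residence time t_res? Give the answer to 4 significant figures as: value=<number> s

value=220.2 s

Throughput in SI: Q_s = 193.7 kg/h ÷ 3600 s/h = 0.0538056 kg/s
t_res = M / Q_s = 11.85 / 0.0538056 = 220.237 s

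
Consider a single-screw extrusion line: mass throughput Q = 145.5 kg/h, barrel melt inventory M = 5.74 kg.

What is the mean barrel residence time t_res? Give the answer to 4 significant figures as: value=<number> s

value=142.0 s

Throughput in SI: Q_s = 145.5 kg/h ÷ 3600 s/h = 0.0404167 kg/s
Mean residence time: t_res = M/Q_s = 5.74 kg / 0.0404167 kg/s = 142.021 s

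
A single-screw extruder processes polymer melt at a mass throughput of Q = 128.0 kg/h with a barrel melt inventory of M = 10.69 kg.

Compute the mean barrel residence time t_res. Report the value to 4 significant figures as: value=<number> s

Convert throughput: Q = 128.0 kg/h = 128.0/3600 = 0.0355556 kg/s
t_res = M / Q_s = 10.69 / 0.0355556 = 300.656 s

value=300.7 s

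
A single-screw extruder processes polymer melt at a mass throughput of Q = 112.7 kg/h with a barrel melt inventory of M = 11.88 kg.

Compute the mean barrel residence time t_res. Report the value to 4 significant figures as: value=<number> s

value=379.5 s

Q_s = Q / 3600 = 112.7 / 3600 = 0.0313056 kg/s
t_res = M / Q_s = 11.88 ÷ 0.0313056 = 379.485 s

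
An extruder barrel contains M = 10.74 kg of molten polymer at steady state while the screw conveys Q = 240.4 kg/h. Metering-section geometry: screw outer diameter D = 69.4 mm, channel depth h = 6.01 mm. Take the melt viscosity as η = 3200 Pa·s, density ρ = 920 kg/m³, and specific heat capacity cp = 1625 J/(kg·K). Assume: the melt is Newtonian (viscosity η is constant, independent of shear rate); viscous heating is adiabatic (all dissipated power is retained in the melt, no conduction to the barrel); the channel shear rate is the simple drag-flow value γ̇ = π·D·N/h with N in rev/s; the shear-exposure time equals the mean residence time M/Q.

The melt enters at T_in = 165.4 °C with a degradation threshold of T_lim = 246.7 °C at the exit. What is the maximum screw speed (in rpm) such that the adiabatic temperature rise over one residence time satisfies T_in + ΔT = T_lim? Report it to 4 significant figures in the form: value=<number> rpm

Convert throughput: Q = 240.4 kg/h = 240.4/3600 = 0.0667778 kg/s
t_res = M / Q_s = 10.74 / 0.0667778 = 160.832 s
Geometry in SI: D = 69.4 mm → 0.0694 m, h = 6.01 mm → 0.00601 m
ΔT_a = T_lim − T_in = 246.7 °C − 165.4 °C = 81.3 K
γ̇_max² = ΔT_a·ρ·cp/(η·t_res) = 81.3·920·1625/(3200·160.832) = 236.162 s⁻²
γ̇_max = √236.162 = 15.3676 s⁻¹
Solve γ̇ = πDN/h for N: N_max = γ̇_max·h/(π·D) = 15.3676 × 0.00601 / (π × 0.0694) = 0.423614 rev/s = 25.4168 rpm

value=25.42 rpm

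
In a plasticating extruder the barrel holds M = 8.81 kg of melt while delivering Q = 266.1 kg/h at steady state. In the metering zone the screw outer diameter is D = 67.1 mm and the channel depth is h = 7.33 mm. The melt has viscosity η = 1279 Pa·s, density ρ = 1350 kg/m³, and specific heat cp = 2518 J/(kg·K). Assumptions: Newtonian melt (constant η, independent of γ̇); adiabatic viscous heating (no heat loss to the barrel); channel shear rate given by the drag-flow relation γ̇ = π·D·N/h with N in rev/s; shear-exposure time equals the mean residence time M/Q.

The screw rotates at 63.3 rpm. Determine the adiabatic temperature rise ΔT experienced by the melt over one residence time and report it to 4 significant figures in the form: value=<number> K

value=41.28 K

Convert throughput: Q = 266.1 kg/h = 266.1/3600 = 0.0739167 kg/s
t_res = M / Q_s = 8.81 / 0.0739167 = 119.188 s
D = 67.1 mm = 0.0671 m;  h = 7.33 mm = 0.00733 m;  N = 63.3 rpm / 60 = 1.055 rev/s
γ̇ = π D N / h = (π)(0.0671)(1.055) / 0.00733 = 30.3404 s⁻¹
ΔT = η·γ̇²·t_res / (ρ·cp) = 1279 · (30.3404)² · 119.188 / (1350 · 2518) = 41.2816 K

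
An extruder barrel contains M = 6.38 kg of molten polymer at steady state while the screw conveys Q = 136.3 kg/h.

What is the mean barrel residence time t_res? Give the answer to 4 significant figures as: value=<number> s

value=168.5 s

Convert throughput: Q = 136.3 kg/h = 136.3/3600 = 0.0378611 kg/s
t_res = M / Q_s = 6.38 / 0.0378611 = 168.511 s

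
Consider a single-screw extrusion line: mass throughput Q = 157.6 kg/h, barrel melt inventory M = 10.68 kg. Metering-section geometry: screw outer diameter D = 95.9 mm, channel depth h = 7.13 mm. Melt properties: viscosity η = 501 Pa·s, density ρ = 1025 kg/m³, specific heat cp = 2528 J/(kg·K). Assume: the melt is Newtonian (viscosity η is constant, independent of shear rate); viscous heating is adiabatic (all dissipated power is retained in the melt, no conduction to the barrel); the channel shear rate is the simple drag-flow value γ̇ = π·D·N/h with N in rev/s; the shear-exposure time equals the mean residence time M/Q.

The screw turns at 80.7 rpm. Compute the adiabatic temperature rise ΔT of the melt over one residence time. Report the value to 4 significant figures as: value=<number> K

Throughput in SI: Q_s = 157.6 kg/h ÷ 3600 s/h = 0.0437778 kg/s
Mean residence time: t_res = M/Q_s = 10.68 kg / 0.0437778 kg/s = 243.959 s
D = 95.9 mm = 0.0959 m;  h = 7.13 mm = 0.00713 m;  N = 80.7 rpm / 60 = 1.345 rev/s
γ̇ = π D N / h = (π)(0.0959)(1.345) / 0.00713 = 56.8331 s⁻¹
Adiabatic rise: ΔT = η γ̇² t_res / (ρ cp) = 501·(56.8331)²·243.959 / (1025·2528) = 152.355 K

value=152.4 K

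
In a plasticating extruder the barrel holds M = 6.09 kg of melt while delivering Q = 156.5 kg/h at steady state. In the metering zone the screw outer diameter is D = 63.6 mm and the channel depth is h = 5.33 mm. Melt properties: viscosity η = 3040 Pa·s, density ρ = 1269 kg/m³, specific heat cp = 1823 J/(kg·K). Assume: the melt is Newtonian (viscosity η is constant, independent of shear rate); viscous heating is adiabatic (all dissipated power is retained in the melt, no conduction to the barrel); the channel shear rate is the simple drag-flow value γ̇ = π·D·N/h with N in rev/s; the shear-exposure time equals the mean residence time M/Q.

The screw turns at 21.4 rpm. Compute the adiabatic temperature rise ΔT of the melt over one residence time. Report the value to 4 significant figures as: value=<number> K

Throughput in SI: Q_s = 156.5 kg/h ÷ 3600 s/h = 0.0434722 kg/s
Mean residence time: t_res = M/Q_s = 6.09 kg / 0.0434722 kg/s = 140.089 s
Geometry in metres: D = 63.6 mm → 0.0636 m, h = 5.33 mm → 0.00533 m; screw speed N = 21.4 rpm = 0.356667 rev/s
γ̇ = π·D·N / h = π · 0.0636 · 0.356667 / 0.00533 = 13.3703 s⁻¹
ΔT = η·γ̇²·t_res / (ρ·cp) = 3040 · (13.3703)² · 140.089 / (1269 · 1823) = 32.9091 K

value=32.91 K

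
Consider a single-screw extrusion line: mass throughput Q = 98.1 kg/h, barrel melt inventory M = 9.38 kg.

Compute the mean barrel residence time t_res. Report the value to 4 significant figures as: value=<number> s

Convert throughput: Q = 98.1 kg/h = 98.1/3600 = 0.02725 kg/s
t_res = M / Q_s = 9.38 ÷ 0.02725 = 344.22 s

value=344.2 s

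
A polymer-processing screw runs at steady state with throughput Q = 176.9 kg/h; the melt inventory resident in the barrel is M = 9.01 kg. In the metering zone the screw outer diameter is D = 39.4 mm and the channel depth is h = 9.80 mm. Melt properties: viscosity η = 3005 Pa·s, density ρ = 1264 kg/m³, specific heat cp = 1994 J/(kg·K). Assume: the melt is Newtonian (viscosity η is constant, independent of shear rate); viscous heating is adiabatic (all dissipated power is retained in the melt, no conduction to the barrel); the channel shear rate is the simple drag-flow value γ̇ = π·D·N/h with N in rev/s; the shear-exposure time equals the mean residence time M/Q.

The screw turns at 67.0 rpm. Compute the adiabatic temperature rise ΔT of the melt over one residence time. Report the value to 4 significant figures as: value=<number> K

value=43.49 K

Q_s = Q / 3600 = 176.9 / 3600 = 0.0491389 kg/s
Mean residence time: t_res = M/Q_s = 9.01 kg / 0.0491389 kg/s = 183.358 s
Convert to SI: D = 0.0394 m, h = 0.0098 m, N = 67.0/60 = 1.11667 rev/s
γ̇ = π·D·N / h = π · 0.0394 · 1.11667 / 0.0098 = 14.104 s⁻¹
ΔT = η·γ̇²·t_res / (ρ·cp) = 3005 · (14.104)² · 183.358 / (1264 · 1994) = 43.4869 K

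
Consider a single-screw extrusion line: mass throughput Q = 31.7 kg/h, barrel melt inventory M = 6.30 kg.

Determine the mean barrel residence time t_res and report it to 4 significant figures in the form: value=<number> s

value=715.5 s

Throughput in SI: Q_s = 31.7 kg/h ÷ 3600 s/h = 0.00880556 kg/s
t_res = M / Q_s = 6.30 / 0.00880556 = 715.457 s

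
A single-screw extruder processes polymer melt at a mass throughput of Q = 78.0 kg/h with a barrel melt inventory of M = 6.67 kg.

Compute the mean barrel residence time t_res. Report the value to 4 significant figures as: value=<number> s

value=307.8 s

Q_s = Q / 3600 = 78.0 / 3600 = 0.0216667 kg/s
t_res = M / Q_s = 6.67 ÷ 0.0216667 = 307.846 s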